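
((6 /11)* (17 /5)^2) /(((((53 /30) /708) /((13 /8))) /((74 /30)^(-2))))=538641090 /798127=674.88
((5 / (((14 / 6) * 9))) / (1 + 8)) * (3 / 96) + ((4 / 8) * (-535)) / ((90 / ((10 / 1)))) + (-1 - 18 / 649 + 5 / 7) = -117891331 / 3925152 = -30.03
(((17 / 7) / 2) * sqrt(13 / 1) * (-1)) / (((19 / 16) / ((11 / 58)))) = -748 * sqrt(13) / 3857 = -0.70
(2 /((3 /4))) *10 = 80 /3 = 26.67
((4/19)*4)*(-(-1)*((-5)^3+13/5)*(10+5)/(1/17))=-499392/19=-26283.79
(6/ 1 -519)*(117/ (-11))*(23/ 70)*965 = 266433219/ 154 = 1730085.84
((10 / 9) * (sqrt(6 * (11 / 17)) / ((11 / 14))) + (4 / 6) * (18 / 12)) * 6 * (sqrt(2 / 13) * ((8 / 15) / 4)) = 4 * sqrt(26) / 65 + 224 * sqrt(7293) / 21879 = 1.19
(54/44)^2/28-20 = -270311/13552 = -19.95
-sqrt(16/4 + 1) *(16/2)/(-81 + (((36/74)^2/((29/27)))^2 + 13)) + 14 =3152338802 *sqrt(5)/26775747941 + 14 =14.26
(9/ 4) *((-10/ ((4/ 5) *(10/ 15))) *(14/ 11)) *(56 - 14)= -99225/ 44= -2255.11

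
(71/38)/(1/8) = 284/19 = 14.95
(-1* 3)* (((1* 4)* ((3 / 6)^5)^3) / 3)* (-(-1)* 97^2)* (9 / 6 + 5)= -122317 / 16384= -7.47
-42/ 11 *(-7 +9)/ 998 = -42/ 5489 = -0.01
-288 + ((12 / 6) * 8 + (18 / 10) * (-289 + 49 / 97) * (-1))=119936 / 485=247.29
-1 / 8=-0.12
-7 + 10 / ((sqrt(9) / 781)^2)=6099547 / 9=677727.44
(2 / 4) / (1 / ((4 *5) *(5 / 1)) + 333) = 50 / 33301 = 0.00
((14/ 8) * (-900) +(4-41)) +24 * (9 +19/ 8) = -1339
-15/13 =-1.15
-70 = -70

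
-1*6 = -6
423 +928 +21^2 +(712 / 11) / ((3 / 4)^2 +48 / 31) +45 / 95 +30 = 405509047 / 218823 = 1853.14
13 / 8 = 1.62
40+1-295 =-254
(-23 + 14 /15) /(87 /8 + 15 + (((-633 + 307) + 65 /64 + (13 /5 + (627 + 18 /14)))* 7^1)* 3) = -21184 /6191811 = -0.00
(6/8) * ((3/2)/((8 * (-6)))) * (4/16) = -3/512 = -0.01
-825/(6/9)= -2475/2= -1237.50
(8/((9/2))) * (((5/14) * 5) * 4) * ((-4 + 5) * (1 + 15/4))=3800/63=60.32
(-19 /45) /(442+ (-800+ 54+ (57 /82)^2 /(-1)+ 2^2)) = 127756 /90920205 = 0.00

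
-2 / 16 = -1 / 8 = -0.12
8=8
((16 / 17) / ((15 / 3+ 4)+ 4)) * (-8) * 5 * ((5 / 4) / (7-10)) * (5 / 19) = 4000 / 12597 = 0.32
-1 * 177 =-177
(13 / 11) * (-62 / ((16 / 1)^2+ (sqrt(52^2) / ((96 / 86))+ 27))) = -9672 / 43505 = -0.22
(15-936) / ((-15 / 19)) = 5833 / 5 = 1166.60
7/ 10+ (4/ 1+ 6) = 107/ 10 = 10.70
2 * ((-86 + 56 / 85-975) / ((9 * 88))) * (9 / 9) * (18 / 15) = -30043 / 9350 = -3.21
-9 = -9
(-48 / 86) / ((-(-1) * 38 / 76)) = -48 / 43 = -1.12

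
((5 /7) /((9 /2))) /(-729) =-10 /45927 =-0.00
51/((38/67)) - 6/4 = 1680/19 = 88.42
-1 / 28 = -0.04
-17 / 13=-1.31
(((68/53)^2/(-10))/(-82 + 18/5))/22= 289/3028102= 0.00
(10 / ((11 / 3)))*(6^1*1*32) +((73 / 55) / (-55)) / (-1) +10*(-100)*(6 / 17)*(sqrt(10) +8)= -118270759 / 51425- 6000*sqrt(10) / 17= -3415.97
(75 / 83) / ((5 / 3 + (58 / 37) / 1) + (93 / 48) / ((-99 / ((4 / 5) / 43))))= 236263500 / 845543659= 0.28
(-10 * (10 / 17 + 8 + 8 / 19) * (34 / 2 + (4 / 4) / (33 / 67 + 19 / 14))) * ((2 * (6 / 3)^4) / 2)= -2833920960 / 112081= -25284.58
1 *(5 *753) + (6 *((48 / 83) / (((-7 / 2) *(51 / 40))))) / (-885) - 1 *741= 1762215344 / 582743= 3024.00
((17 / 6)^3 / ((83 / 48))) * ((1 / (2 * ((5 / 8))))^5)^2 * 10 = 20606615552 / 1458984375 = 14.12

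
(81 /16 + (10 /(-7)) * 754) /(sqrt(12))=-120073 * sqrt(3) /672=-309.48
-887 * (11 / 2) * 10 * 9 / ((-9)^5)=48785 / 6561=7.44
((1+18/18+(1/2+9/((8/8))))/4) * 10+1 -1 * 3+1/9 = 967/36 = 26.86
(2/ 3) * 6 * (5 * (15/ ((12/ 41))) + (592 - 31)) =3269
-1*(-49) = 49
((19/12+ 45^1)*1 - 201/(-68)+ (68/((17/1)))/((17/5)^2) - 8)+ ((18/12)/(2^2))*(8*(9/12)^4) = 9507193/221952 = 42.83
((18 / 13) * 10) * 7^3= 61740 / 13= 4749.23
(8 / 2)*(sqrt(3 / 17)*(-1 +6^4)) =5180*sqrt(51) / 17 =2176.04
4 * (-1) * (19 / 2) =-38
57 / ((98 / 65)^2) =240825 / 9604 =25.08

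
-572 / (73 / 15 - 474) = 1.22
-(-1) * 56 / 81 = 56 / 81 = 0.69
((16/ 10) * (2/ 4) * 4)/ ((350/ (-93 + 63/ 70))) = -3684/ 4375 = -0.84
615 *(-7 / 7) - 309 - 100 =-1024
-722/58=-361/29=-12.45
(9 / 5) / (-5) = -9 / 25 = -0.36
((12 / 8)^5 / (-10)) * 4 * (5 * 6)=-729 / 8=-91.12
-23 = -23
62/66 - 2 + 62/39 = 227/429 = 0.53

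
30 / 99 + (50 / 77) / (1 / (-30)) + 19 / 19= -4199 / 231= -18.18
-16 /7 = -2.29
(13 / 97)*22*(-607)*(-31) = 5381662 / 97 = 55481.05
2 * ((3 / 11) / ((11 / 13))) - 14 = -1616 / 121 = -13.36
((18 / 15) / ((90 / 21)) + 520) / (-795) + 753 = 14952868 / 19875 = 752.35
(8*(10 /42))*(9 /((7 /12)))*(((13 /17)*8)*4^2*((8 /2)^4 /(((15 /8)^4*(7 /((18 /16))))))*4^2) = 111669149696 /728875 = 153207.55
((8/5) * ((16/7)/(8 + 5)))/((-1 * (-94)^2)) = -32/1005095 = -0.00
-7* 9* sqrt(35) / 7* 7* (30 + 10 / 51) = -32340* sqrt(35) / 17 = -11254.47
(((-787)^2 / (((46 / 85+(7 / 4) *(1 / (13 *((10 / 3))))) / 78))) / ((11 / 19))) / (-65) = -124835060688 / 56551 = -2207477.51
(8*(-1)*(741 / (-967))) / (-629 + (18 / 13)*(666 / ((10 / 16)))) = 385320 / 53203373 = 0.01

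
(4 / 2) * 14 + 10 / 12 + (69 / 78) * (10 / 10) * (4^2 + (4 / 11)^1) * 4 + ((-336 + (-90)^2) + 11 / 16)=53892167 / 6864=7851.42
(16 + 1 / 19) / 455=61 / 1729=0.04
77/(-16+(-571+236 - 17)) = -77/368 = -0.21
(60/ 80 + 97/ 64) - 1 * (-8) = 657/ 64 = 10.27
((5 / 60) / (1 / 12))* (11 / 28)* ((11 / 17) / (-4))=-0.06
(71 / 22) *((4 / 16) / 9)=71 / 792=0.09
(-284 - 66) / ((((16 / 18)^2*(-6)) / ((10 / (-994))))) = -3375 / 4544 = -0.74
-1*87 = -87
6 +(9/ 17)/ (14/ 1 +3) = 1743/ 289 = 6.03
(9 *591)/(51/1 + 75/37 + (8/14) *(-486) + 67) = -1377621/40841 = -33.73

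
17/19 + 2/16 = 155/152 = 1.02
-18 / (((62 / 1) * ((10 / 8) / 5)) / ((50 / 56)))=-1.04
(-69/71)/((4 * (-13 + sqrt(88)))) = 23 * sqrt(22)/3834 + 299/7668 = 0.07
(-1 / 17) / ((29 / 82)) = -82 / 493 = -0.17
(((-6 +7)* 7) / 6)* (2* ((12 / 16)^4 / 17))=189 / 4352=0.04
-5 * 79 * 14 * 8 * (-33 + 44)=-486640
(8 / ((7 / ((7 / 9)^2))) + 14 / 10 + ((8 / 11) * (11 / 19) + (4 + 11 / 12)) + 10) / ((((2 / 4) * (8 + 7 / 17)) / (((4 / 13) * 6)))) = 36479756 / 4768335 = 7.65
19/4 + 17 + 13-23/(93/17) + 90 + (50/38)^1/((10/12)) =122.12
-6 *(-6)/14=18/7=2.57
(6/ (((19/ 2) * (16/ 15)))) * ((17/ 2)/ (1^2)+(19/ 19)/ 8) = 3105/ 608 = 5.11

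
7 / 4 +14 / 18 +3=199 / 36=5.53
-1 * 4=-4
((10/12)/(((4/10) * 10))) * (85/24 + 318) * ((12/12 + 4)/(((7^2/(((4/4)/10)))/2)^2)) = 7717/1382976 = 0.01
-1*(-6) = 6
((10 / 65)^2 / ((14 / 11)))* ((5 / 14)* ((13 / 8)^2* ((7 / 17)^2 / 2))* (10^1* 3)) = 825 / 18496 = 0.04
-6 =-6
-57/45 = -19/15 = -1.27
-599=-599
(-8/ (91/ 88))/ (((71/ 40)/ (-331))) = 9320960/ 6461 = 1442.65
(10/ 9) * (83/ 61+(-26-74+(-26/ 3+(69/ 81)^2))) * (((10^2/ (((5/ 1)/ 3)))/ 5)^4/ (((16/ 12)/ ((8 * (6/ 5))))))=-9706541056/ 549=-17680402.65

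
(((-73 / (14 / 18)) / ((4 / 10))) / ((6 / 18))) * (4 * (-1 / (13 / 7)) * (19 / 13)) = 374490 / 169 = 2215.92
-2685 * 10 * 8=-214800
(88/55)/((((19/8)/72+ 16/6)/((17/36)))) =2176/7775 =0.28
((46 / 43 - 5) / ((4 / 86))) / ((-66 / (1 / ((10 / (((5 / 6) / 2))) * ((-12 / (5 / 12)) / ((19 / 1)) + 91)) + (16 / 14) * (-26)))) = -7171739263 / 188518176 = -38.04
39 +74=113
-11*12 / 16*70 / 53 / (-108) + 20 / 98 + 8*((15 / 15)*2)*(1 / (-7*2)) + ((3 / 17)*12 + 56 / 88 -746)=-744.08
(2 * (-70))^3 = -2744000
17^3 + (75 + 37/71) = 354185/71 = 4988.52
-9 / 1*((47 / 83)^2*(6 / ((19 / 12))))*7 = -10020024 / 130891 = -76.55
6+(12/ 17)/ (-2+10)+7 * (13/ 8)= 17.46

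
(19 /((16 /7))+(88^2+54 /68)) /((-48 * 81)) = -2108845 /1057536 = -1.99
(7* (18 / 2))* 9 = 567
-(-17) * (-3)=-51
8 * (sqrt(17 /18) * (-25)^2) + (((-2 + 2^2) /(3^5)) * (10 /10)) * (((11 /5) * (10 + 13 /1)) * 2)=1012 /1215 + 2500 * sqrt(34) /3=4859.96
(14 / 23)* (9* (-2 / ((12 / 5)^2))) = -175 / 92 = -1.90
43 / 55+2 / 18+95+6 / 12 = 95429 / 990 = 96.39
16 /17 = 0.94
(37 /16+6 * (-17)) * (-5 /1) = 7975 /16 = 498.44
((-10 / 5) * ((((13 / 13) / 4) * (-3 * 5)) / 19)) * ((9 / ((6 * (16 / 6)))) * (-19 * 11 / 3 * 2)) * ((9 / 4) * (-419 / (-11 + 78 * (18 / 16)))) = 1866645 / 4912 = 380.02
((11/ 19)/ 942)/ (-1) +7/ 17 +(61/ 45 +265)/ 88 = 345193693/ 100407780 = 3.44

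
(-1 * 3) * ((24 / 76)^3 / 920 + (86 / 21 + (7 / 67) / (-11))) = -49879237354 / 4069341815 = -12.26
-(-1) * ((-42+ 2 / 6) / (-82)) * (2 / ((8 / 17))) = 2125 / 984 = 2.16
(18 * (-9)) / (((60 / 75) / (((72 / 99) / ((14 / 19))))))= -15390 / 77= -199.87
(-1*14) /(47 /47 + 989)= -7 /495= -0.01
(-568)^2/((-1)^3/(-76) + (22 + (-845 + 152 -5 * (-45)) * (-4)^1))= 24519424/143945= 170.34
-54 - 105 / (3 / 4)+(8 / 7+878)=4796 / 7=685.14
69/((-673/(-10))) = 1.03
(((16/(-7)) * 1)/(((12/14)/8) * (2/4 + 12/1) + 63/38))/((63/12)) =-0.15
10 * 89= 890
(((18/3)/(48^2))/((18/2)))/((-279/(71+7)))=-0.00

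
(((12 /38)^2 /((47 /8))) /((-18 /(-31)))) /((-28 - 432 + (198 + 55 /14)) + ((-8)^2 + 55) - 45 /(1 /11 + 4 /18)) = -215264 /2082309009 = -0.00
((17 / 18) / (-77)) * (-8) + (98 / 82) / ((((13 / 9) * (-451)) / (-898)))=26435138 / 15144129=1.75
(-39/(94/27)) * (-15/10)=3159/188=16.80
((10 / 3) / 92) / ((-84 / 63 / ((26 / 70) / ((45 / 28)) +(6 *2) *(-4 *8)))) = 21587 / 2070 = 10.43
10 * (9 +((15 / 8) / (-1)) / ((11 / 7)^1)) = 3435 / 44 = 78.07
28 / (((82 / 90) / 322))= 405720 / 41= 9895.61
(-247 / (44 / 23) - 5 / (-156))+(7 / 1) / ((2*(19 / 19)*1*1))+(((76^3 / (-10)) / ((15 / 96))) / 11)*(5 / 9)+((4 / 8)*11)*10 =-183522401 / 12870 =-14259.70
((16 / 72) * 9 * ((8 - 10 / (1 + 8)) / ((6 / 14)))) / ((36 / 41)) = 8897 / 243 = 36.61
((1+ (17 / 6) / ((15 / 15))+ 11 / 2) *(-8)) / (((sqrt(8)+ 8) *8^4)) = -0.00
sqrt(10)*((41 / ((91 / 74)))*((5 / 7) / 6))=7585*sqrt(10) / 1911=12.55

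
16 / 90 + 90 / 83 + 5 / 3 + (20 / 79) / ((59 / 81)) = 57037379 / 17408835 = 3.28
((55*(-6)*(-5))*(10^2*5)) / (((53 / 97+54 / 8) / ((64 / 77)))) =1862400000 / 19817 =93979.92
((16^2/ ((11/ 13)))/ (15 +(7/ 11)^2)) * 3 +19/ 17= 237803/ 3961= 60.04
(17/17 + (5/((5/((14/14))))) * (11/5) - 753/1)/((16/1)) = -3749/80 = -46.86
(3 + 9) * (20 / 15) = 16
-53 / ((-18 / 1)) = 53 / 18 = 2.94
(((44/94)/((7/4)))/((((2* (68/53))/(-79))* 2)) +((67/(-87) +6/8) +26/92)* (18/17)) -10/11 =-194860136/41035841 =-4.75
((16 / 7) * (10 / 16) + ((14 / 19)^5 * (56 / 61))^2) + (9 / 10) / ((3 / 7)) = 5698480475543879207 / 1596958828169426470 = 3.57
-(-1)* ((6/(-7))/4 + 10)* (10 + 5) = 2055/14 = 146.79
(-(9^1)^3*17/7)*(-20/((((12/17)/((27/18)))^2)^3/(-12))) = -4487053389255/114688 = -39124000.67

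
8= 8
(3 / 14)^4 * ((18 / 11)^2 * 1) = 0.01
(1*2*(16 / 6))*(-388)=-6208 / 3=-2069.33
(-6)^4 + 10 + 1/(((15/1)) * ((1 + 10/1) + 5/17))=3761297/2880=1306.01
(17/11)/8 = 17/88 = 0.19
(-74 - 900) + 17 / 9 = -8749 / 9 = -972.11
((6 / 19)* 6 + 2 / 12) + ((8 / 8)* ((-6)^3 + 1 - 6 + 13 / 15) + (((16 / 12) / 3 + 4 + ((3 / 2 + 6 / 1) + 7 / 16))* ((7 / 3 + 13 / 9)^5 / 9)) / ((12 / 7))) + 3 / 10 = 217961480729 / 545258466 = 399.74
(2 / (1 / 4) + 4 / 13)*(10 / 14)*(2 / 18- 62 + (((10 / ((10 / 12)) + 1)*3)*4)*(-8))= -707340 / 91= -7772.97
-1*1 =-1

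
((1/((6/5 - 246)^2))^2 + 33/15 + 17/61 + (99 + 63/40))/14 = 70548705837620897/9584148766187520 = 7.36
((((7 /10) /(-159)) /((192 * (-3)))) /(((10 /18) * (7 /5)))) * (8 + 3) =11 /101760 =0.00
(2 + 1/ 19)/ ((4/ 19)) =39/ 4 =9.75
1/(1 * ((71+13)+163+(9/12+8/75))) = 300/74357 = 0.00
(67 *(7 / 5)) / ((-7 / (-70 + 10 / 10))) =4623 / 5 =924.60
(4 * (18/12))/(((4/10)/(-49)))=-735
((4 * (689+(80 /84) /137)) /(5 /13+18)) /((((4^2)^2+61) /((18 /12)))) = 51539098 /72656717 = 0.71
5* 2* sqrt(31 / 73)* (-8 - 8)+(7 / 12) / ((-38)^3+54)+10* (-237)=-2474.27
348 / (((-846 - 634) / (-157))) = 13659 / 370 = 36.92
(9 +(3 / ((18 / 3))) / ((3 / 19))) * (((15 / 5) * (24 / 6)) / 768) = 73 / 384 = 0.19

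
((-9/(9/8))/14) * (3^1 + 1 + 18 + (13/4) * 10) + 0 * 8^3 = -218/7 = -31.14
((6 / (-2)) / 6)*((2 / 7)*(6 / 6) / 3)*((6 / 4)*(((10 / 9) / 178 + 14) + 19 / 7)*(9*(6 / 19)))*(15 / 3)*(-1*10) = 14062800 / 82859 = 169.72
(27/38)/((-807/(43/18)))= -43/20444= -0.00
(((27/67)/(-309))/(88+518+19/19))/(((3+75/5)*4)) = -1/33511256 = -0.00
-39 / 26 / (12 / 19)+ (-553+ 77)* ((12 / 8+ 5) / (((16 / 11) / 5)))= -10638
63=63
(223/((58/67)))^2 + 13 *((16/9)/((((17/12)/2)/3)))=3800566873/57188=66457.42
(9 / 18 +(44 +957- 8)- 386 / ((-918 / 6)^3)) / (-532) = -7116594271 / 3810797928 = -1.87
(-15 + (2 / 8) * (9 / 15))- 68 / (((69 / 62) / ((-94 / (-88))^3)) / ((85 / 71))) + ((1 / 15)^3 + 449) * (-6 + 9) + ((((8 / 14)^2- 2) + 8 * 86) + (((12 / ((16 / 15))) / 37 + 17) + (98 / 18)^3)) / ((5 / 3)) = 1687233854459971759 / 957565119357000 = 1762.00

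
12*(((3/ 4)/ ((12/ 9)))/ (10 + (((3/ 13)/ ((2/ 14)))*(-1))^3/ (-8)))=118638/ 185021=0.64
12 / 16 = 3 / 4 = 0.75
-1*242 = -242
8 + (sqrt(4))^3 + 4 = 20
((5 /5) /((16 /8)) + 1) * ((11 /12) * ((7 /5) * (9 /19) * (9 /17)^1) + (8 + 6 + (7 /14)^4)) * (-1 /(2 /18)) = -10035657 /51680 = -194.19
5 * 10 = 50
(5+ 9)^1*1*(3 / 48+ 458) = 6412.88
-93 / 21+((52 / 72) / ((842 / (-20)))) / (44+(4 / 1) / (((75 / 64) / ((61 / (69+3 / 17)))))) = -520360143 / 117490996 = -4.43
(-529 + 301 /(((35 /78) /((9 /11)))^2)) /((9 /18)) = 19977994 /21175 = 943.47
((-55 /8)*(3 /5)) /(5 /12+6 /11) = -1089 /254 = -4.29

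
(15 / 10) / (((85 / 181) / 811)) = 2590.43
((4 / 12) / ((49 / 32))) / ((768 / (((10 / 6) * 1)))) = 5 / 10584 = 0.00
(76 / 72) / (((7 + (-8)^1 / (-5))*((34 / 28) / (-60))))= -13300 / 2193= -6.06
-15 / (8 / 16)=-30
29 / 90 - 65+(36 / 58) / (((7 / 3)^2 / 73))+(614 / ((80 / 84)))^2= 531487480291 / 1278900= 415581.73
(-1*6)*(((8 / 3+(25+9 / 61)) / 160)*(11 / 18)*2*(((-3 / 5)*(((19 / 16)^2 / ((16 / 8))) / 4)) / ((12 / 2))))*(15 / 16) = 2021239 / 95944704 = 0.02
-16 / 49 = -0.33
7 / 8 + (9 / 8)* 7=35 / 4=8.75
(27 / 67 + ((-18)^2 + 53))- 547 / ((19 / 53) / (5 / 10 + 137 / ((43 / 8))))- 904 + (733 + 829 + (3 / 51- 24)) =-71918916145 / 1861126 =-38642.69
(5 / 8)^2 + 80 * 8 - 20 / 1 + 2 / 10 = 198589 / 320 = 620.59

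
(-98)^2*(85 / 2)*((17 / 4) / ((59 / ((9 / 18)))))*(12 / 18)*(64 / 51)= 6530720 / 531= 12298.91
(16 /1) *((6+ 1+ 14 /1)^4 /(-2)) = -1555848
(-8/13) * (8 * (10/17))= -640/221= -2.90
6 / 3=2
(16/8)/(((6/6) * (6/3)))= 1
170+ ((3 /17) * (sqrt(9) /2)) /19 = 109829 /646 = 170.01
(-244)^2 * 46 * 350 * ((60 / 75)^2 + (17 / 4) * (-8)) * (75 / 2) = -1199120529600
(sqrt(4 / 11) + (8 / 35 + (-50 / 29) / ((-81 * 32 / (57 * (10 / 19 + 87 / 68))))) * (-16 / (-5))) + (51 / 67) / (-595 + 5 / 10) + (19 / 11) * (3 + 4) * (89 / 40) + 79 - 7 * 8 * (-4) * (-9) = -1075052745849847 / 563105881800 + 2 * sqrt(11) / 11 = -1908.55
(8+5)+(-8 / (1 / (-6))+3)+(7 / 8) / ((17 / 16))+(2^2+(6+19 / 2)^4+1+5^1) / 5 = 15790737 / 1360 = 11610.84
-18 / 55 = -0.33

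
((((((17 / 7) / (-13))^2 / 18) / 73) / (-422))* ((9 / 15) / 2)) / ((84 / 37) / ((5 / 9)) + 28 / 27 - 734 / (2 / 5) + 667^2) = -96237 / 2258266872082097968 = -0.00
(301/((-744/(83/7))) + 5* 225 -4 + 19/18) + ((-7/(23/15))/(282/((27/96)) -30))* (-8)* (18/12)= 83686014077/74899224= 1117.31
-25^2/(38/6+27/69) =-43125/464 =-92.94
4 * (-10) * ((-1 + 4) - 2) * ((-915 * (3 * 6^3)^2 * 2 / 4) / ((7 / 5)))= 38421216000 / 7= 5488745142.86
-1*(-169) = 169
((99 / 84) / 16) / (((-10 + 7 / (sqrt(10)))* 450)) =-11 / 639072 - 11* sqrt(10) / 9129600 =-0.00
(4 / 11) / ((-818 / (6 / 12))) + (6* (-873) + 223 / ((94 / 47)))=-46128249 / 8998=-5126.50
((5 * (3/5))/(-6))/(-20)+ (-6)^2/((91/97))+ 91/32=600489/14560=41.24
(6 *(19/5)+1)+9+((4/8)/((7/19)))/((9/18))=1243/35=35.51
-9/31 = -0.29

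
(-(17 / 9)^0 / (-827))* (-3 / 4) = -3 / 3308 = -0.00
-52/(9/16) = -832/9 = -92.44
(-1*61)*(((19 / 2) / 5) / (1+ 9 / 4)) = -2318 / 65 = -35.66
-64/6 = -32/3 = -10.67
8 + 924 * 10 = 9248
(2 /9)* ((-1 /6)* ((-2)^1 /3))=2 /81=0.02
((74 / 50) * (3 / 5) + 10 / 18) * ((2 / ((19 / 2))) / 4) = 1624 / 21375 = 0.08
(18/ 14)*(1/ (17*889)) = 9/ 105791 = 0.00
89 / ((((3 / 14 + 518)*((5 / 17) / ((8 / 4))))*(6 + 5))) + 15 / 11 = 586489 / 399025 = 1.47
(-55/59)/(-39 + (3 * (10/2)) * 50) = -55/41949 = -0.00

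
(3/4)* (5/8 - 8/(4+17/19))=-751/992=-0.76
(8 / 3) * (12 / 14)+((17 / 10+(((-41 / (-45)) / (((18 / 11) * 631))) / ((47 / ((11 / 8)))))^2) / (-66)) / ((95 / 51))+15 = 17.27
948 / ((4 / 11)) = 2607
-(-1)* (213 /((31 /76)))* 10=5221.94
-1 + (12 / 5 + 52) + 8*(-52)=-1813 / 5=-362.60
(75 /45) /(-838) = -5 /2514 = -0.00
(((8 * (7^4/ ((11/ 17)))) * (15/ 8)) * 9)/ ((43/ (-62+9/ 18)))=-677766285/ 946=-716454.85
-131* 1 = -131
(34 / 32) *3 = 51 / 16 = 3.19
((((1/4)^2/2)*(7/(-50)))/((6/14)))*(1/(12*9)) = -49/518400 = -0.00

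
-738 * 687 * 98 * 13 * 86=-55549605384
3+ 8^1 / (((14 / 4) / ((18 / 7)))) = 435 / 49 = 8.88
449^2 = 201601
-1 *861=-861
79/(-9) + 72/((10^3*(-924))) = -3041527/346500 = -8.78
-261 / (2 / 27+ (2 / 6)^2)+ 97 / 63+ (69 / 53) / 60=-94015463 / 66780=-1407.84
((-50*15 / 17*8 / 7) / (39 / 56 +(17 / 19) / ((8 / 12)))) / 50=-6080 / 12291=-0.49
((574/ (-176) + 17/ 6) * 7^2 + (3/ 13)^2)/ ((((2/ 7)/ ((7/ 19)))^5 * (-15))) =4.97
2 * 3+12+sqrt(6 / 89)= sqrt(534) / 89+18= 18.26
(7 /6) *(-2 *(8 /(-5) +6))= -154 /15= -10.27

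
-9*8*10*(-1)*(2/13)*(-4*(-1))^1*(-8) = -46080/13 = -3544.62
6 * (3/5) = 18/5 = 3.60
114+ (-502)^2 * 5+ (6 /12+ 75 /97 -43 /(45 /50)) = 2200112767 /1746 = 1260087.50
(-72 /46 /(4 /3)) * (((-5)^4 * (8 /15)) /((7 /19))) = -171000 /161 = -1062.11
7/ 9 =0.78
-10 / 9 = -1.11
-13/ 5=-2.60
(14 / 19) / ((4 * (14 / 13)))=13 / 76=0.17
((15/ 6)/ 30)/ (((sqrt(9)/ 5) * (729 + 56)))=1/ 5652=0.00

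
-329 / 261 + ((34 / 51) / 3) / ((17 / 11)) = -4955 / 4437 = -1.12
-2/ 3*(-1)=2/ 3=0.67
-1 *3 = -3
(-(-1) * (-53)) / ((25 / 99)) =-5247 / 25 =-209.88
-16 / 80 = -1 / 5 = -0.20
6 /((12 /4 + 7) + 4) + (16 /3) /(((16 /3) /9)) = 66 /7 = 9.43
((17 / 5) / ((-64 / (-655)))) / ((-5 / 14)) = -97.43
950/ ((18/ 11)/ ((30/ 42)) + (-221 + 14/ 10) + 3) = -52250/ 11787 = -4.43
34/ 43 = 0.79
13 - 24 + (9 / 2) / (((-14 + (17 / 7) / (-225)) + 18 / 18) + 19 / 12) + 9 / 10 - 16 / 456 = -432063061 / 41036010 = -10.53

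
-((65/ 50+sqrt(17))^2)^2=-4642361/ 10000 - 24297 * sqrt(17)/ 250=-864.95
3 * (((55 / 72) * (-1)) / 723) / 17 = -55 / 294984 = -0.00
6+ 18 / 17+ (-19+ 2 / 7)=-1387 / 119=-11.66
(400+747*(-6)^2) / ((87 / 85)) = 26664.60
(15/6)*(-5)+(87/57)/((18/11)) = -1978/171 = -11.57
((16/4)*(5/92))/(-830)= -1/3818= -0.00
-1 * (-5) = 5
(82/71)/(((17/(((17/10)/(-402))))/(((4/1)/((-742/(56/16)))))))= 41/7563630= 0.00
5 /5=1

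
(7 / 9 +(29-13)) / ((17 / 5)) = 755 / 153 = 4.93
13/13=1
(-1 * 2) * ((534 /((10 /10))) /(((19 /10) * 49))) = -10680 /931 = -11.47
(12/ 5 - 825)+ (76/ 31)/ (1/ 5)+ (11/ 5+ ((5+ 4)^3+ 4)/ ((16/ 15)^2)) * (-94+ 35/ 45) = -21810302281/ 357120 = -61072.76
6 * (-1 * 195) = -1170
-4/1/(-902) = 2/451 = 0.00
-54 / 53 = -1.02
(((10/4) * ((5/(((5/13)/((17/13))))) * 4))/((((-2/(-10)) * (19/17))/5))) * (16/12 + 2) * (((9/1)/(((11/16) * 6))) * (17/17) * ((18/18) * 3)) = 82966.51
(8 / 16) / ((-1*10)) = -1 / 20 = -0.05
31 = 31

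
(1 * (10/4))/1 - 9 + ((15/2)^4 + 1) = 50537/16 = 3158.56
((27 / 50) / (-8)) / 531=-3 / 23600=-0.00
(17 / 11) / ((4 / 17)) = 289 / 44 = 6.57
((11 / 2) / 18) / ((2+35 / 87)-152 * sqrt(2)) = -0.00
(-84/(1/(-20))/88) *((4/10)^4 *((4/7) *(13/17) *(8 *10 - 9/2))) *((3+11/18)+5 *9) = 439712/561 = 783.80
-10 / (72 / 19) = -95 / 36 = -2.64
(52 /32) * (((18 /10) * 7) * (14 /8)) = 5733 /160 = 35.83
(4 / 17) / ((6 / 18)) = 12 / 17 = 0.71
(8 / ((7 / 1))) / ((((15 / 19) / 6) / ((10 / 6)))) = 304 / 21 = 14.48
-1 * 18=-18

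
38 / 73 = 0.52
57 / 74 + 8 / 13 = 1333 / 962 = 1.39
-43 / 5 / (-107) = 43 / 535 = 0.08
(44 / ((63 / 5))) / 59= 220 / 3717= 0.06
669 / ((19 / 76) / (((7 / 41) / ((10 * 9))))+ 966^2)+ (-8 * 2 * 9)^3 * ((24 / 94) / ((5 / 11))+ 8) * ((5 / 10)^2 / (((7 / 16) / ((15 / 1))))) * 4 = -1255969384279331774 / 1432907847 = -876517905.12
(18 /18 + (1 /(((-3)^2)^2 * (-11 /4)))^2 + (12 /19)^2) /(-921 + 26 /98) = -19644868369 /12929841405756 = -0.00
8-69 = -61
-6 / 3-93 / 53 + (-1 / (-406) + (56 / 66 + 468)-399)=46934537 / 710094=66.10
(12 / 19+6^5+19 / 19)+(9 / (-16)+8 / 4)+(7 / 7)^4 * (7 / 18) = 21284597 / 2736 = 7779.46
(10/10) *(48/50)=24/25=0.96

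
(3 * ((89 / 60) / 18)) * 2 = 89 / 180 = 0.49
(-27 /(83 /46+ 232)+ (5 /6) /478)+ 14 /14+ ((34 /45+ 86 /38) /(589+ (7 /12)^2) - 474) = -10939367811257 /23122317900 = -473.11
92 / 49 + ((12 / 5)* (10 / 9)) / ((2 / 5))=1256 / 147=8.54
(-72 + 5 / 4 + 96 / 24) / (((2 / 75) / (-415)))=8310375 / 8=1038796.88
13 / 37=0.35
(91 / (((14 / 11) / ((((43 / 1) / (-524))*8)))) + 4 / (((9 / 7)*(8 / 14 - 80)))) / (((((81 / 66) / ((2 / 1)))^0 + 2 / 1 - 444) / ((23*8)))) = 1416582512 / 72271521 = 19.60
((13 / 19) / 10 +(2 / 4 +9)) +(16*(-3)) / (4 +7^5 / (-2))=9.57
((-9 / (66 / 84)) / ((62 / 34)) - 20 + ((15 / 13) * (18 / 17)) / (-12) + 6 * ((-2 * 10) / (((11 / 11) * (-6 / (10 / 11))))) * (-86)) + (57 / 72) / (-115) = -1590.03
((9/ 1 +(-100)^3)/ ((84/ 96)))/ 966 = -3999964/ 3381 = -1183.07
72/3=24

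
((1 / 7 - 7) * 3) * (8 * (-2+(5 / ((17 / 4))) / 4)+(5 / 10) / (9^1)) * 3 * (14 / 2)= 99816 / 17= 5871.53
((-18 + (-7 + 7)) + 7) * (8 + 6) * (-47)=7238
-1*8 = -8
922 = 922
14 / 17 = 0.82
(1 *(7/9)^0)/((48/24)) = 1/2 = 0.50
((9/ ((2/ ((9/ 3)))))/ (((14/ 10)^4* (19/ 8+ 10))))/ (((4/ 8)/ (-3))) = -45000/ 26411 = -1.70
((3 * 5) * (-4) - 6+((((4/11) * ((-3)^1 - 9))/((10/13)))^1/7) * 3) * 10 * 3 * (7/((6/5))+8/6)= -14712.70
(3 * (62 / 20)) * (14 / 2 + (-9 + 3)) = 93 / 10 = 9.30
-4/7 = -0.57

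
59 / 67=0.88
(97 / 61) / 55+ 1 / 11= 402 / 3355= 0.12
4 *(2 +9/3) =20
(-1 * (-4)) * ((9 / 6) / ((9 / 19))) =38 / 3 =12.67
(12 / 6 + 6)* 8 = 64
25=25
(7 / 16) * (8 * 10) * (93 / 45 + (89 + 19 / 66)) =70343 / 22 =3197.41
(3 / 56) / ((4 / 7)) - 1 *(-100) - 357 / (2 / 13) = -71053 / 32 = -2220.41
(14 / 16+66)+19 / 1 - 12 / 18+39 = 124.21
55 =55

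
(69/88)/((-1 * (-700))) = 69/61600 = 0.00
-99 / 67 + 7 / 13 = -818 / 871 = -0.94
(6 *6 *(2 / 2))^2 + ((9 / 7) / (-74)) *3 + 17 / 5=3365311 / 2590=1299.35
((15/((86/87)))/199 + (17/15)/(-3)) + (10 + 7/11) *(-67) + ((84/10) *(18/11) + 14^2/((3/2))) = -4816226237/8471430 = -568.53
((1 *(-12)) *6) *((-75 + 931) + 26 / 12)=-61788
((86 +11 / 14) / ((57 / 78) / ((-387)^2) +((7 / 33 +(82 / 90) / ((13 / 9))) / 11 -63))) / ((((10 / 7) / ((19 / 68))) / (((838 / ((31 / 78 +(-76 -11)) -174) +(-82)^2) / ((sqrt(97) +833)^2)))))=-365335276056718837545 / 139765669032347266056704 +51590171925022185* sqrt(97) / 8221509943079250944512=-0.00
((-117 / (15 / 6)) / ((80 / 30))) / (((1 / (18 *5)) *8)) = -3159 / 16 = -197.44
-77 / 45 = -1.71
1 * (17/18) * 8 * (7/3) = 476/27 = 17.63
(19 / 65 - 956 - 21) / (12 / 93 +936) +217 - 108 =101819317 / 943150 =107.96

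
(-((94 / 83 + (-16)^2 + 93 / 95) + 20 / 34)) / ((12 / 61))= -2115321583 / 1608540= -1315.06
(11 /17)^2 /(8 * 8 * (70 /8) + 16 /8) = 121 /162418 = 0.00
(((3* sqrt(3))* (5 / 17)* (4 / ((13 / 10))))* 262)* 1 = 157200* sqrt(3) / 221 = 1232.03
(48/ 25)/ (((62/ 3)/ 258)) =18576/ 775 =23.97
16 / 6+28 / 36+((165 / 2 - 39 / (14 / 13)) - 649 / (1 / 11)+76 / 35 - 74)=-2255746 / 315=-7161.10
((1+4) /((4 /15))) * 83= 6225 /4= 1556.25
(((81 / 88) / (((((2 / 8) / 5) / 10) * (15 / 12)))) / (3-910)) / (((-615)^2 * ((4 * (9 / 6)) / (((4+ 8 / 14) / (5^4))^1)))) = -192 / 366872996875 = -0.00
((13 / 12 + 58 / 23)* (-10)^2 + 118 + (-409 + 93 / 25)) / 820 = 126317 / 1414500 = 0.09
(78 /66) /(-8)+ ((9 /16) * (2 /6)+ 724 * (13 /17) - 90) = 1387351 /2992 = 463.69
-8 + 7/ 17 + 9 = 24/ 17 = 1.41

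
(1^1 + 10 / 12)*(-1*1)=-11 / 6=-1.83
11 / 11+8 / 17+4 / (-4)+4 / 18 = 106 / 153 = 0.69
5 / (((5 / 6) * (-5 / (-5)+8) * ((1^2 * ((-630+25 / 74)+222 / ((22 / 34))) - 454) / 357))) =-193732 / 602825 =-0.32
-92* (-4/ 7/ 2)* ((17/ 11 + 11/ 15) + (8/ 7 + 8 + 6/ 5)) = 2682352/ 8085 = 331.77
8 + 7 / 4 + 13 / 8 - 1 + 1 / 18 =751 / 72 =10.43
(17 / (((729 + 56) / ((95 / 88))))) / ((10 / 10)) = 323 / 13816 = 0.02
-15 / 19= -0.79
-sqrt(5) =-2.24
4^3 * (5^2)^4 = 25000000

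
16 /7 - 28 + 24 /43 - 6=-9378 /301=-31.16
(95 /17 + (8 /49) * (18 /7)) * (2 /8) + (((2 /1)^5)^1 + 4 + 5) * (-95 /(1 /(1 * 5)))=-19473.50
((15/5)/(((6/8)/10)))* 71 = 2840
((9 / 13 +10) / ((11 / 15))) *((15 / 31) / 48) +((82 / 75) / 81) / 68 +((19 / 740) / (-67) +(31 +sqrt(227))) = sqrt(227) +565591420829681 / 18158896126800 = 46.21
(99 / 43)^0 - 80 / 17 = -63 / 17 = -3.71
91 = 91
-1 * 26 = -26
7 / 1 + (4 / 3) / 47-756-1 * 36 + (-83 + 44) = -116180 / 141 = -823.97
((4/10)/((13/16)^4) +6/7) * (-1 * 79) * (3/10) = -210258579/4998175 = -42.07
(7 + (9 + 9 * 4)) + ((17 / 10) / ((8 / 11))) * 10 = 603 / 8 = 75.38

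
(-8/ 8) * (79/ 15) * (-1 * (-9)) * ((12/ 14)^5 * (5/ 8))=-230364/ 16807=-13.71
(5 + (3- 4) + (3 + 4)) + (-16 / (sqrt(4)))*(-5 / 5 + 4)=-13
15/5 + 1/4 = 13/4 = 3.25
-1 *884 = -884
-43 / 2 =-21.50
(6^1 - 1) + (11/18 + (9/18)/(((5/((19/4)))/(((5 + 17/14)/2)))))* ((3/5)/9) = 777037/151200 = 5.14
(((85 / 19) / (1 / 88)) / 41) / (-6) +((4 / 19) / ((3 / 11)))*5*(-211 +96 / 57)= -11981200 / 14801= -809.49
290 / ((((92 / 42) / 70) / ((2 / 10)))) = 42630 / 23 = 1853.48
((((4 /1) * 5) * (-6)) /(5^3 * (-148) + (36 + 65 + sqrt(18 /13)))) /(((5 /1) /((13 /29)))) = 104 * sqrt(26) /14180360695 + 8291816 /14180360695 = 0.00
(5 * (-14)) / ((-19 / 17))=1190 / 19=62.63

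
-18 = -18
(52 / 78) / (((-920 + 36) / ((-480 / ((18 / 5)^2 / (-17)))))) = -500 / 1053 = -0.47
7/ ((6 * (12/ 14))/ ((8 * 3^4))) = 882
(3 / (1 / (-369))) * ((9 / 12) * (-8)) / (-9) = -738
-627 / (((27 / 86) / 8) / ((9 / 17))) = -143792 / 17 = -8458.35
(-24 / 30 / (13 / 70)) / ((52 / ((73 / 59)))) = -1022 / 9971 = -0.10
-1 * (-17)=17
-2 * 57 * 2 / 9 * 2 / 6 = -76 / 9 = -8.44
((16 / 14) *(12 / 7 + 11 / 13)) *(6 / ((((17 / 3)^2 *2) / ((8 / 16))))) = 0.14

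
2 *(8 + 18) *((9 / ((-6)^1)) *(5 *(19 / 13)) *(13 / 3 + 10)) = -8170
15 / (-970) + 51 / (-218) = -2637 / 10573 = -0.25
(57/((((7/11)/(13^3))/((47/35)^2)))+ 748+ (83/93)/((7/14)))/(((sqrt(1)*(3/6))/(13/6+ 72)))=25239626194217/478485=52749043.74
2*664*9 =11952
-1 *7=-7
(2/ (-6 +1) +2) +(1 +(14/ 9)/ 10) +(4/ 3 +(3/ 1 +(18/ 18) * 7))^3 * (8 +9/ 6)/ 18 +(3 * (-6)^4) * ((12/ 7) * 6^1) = 346679966/ 8505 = 40761.90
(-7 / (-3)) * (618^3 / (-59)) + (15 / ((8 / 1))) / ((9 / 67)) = -13217606027 / 1416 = -9334467.53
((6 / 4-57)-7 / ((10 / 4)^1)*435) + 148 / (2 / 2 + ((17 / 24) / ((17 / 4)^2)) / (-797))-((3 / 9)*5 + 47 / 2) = -140305652 / 121935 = -1150.66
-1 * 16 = -16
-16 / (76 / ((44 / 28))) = -44 / 133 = -0.33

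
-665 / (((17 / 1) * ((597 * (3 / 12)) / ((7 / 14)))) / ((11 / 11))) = -1330 / 10149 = -0.13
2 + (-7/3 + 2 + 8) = 29/3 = 9.67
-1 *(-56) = 56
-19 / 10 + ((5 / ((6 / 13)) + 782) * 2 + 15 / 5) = 47603 / 30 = 1586.77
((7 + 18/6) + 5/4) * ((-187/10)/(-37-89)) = 187/112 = 1.67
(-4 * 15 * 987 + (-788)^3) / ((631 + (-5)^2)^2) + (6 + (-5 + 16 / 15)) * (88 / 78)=-71422607629 / 62936640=-1134.83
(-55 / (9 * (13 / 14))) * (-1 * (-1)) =-770 / 117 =-6.58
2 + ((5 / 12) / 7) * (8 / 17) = 724 / 357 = 2.03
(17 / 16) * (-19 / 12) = -323 / 192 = -1.68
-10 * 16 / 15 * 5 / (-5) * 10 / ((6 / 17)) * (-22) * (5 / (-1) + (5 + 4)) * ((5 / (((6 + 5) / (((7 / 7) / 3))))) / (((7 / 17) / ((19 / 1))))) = -35142400 / 189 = -185938.62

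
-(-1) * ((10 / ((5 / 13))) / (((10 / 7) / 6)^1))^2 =298116 / 25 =11924.64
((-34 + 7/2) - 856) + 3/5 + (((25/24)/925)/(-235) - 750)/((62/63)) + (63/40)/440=-1563613310913/948798400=-1647.99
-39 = -39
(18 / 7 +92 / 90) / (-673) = -1132 / 211995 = -0.01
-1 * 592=-592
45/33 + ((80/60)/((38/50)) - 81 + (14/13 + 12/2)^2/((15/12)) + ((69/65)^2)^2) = -409034019133/11192341875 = -36.55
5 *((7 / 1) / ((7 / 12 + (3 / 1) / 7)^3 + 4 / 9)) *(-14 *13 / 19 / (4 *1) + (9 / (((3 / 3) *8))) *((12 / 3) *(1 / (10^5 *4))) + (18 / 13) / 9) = -28705251489579 / 541886507500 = -52.97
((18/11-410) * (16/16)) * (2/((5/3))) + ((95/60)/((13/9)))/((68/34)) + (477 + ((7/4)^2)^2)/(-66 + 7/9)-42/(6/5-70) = -2293123972641/4620112640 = -496.34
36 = 36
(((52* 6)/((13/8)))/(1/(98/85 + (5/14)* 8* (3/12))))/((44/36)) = 174528/595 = 293.32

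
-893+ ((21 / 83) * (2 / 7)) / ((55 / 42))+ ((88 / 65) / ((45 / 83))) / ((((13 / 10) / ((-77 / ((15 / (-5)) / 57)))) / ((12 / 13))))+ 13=10314605668 / 6017583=1714.08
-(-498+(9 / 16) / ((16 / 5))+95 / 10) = 488.32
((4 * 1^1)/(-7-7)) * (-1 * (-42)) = -12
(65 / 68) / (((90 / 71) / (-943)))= -711.10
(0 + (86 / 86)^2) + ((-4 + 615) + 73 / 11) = 6805 / 11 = 618.64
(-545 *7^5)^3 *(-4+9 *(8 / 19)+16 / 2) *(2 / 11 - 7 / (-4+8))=1962053845985863994361375 / 209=9387817444908440164408.49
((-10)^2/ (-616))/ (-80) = 0.00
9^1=9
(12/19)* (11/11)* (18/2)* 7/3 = 252/19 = 13.26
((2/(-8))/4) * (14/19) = -7/152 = -0.05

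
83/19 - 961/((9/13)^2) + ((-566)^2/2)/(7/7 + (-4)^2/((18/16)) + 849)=-10865104933/5985171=-1815.34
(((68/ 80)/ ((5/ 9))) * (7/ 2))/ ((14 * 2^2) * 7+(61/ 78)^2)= 0.01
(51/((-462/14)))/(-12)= 17/132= 0.13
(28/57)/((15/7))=196/855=0.23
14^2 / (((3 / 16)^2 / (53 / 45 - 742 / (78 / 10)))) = -2757723136 / 5265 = -523784.07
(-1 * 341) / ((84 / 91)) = -4433 / 12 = -369.42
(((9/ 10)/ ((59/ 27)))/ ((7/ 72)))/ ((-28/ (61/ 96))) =-44469/ 462560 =-0.10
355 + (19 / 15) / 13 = 69244 / 195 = 355.10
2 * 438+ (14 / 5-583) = 1479 / 5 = 295.80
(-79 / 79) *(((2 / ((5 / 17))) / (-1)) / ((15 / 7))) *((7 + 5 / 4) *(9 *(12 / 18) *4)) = 15708 / 25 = 628.32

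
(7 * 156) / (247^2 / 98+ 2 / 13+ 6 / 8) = 2782416 / 1588537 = 1.75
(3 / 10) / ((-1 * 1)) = -3 / 10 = -0.30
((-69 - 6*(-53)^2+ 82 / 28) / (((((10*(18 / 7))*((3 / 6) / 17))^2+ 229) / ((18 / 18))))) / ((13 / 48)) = -11501046312 / 42262597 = -272.13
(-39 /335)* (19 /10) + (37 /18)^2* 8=9112279 /271350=33.58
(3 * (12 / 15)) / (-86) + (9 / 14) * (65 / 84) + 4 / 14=63653 / 84280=0.76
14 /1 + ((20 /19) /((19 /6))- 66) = -18652 /361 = -51.67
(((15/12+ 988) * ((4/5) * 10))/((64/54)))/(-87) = -35613/464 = -76.75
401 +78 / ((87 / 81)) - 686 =-6159 / 29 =-212.38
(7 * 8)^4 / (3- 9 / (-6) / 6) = 39337984 / 13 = 3025998.77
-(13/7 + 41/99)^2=-2477476/480249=-5.16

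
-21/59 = -0.36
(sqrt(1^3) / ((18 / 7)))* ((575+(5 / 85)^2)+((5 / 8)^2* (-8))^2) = 75711223 / 332928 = 227.41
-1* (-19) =19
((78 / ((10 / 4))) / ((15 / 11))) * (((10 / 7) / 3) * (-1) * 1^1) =-1144 / 105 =-10.90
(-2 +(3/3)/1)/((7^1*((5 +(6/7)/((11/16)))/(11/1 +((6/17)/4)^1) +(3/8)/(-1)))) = -2552/3365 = -0.76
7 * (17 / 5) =119 / 5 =23.80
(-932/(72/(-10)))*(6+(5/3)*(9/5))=1165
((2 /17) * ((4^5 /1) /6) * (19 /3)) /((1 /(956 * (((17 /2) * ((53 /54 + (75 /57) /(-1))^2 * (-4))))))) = -57585891328 /124659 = -461947.32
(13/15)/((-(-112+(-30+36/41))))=533/86790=0.01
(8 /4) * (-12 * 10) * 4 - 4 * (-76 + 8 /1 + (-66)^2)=-18112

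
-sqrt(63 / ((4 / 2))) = -3 * sqrt(14) / 2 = -5.61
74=74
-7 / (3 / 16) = -112 / 3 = -37.33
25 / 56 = 0.45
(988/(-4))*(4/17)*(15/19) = -780/17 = -45.88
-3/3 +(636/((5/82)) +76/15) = 156517/15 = 10434.47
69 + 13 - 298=-216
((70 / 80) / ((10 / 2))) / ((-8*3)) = -7 / 960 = -0.01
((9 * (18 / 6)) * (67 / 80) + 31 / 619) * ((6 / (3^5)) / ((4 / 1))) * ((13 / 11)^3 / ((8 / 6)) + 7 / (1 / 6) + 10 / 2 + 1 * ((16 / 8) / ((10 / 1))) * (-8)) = 1393277983253 / 213552028800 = 6.52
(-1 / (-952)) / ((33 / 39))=13 / 10472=0.00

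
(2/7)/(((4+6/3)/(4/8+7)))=0.36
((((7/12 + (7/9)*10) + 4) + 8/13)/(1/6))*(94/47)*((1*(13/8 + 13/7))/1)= 30365/56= 542.23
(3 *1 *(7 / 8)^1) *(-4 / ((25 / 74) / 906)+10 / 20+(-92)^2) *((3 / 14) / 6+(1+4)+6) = -104868729 / 1600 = -65542.96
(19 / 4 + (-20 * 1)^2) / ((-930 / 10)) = -4.35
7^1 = 7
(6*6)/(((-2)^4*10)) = 9/40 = 0.22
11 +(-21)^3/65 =-8546/65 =-131.48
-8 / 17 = -0.47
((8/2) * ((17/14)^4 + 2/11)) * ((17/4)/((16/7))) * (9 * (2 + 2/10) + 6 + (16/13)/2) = 29059488407/62782720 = 462.86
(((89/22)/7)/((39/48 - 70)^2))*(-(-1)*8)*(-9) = -91136/10484397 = -0.01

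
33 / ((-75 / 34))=-14.96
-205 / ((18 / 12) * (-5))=82 / 3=27.33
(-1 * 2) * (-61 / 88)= 61 / 44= 1.39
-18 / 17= -1.06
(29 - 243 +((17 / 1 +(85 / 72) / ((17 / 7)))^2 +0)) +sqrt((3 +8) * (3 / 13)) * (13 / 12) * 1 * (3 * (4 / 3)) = sqrt(429) / 3 +475705 / 5184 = 98.67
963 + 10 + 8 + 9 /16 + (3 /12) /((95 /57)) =78537 /80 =981.71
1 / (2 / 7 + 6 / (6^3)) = 252 / 79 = 3.19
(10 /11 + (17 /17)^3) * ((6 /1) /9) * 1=14 /11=1.27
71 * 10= 710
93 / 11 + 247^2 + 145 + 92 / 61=41041019 / 671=61163.96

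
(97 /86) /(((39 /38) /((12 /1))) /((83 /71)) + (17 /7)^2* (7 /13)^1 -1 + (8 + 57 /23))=1280656468 /14450863757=0.09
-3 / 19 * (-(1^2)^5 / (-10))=-3 / 190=-0.02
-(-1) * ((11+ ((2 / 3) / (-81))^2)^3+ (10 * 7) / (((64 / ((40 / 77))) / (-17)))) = 11970527293904438483 / 9059209812164556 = 1321.37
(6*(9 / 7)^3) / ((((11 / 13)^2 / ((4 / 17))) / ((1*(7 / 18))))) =164268 / 100793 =1.63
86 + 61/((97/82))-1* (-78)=20910/97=215.57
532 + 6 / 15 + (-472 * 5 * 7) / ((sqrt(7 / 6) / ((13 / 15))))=2662 / 5 - 6136 * sqrt(42) / 3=-12722.87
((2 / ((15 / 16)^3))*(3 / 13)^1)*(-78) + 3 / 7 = -113563 / 2625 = -43.26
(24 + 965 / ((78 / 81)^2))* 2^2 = 719709 / 169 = 4258.63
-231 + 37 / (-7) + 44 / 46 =-37888 / 161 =-235.33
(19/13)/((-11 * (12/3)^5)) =-0.00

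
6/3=2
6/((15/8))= 16/5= 3.20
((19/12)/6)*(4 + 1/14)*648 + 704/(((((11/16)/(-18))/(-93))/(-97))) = -2327841261/14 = -166274375.79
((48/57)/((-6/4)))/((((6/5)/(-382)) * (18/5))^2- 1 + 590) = -0.00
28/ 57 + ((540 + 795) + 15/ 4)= 305347/ 228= 1339.24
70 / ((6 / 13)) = 455 / 3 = 151.67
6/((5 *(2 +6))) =3/20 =0.15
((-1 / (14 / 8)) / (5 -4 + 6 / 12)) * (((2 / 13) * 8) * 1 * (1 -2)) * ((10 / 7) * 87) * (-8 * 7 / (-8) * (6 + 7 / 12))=733120 / 273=2685.42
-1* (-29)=29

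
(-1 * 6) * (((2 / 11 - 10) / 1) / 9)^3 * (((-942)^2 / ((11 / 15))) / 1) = 9425780.29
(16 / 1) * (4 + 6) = 160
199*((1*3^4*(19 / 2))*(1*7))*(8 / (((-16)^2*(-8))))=-2143827 / 512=-4187.16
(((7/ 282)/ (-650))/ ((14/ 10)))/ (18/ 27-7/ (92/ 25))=23/ 1041755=0.00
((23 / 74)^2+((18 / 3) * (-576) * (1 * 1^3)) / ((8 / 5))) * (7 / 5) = -82793417 / 27380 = -3023.86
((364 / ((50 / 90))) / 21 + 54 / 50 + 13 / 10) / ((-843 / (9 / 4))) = -5037 / 56200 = -0.09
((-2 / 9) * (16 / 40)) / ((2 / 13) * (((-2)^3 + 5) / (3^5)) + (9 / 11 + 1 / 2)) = -10296 / 152465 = -0.07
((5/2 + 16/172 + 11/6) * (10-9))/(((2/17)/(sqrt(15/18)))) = 34.35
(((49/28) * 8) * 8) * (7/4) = 196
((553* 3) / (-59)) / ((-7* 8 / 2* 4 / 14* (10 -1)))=553 / 1416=0.39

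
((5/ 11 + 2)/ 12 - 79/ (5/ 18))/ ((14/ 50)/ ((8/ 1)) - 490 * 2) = 69470/ 239547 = 0.29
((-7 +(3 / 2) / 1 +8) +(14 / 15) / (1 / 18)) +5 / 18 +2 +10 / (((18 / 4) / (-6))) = 371 / 45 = 8.24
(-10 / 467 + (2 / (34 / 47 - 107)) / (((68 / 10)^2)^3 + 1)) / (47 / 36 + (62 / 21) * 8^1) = -432120902943520 / 502975171838656077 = -0.00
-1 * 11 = -11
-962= -962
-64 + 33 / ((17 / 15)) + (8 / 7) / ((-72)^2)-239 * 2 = -39549367 / 77112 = -512.88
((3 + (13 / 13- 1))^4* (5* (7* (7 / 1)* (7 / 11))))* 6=833490 / 11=75771.82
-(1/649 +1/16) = -665/10384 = -0.06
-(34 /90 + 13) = -602 /45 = -13.38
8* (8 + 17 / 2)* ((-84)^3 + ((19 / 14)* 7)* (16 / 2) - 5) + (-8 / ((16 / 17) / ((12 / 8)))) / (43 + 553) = -186494493555 / 2384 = -78227556.02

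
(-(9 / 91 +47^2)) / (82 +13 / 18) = -3618504 / 135499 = -26.71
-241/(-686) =241/686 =0.35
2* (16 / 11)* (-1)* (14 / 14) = -32 / 11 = -2.91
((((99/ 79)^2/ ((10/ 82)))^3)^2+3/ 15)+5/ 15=12631263092178855724338784248250123/ 2769914579609725939755046875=4560163.40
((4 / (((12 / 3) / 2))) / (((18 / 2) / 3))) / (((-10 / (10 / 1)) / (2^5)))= -21.33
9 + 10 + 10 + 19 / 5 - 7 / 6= 949 / 30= 31.63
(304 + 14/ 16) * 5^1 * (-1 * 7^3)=-4182885/ 8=-522860.62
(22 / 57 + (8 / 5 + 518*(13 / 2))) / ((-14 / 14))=-960161 / 285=-3368.99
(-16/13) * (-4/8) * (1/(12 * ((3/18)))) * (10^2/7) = 400/91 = 4.40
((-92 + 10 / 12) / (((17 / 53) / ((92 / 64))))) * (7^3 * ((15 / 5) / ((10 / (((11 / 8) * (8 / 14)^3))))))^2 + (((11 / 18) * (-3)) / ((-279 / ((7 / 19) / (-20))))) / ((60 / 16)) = -284759.83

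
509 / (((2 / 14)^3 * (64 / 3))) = 523761 / 64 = 8183.77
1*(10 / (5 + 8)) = 10 / 13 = 0.77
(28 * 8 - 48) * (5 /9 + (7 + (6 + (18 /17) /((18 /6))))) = 374528 /153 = 2447.90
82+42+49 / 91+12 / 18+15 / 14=68947 / 546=126.28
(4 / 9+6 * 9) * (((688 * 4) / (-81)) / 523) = -1348480 / 381267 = -3.54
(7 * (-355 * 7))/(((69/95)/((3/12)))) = -5987.41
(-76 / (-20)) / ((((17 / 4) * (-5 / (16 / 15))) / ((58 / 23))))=-70528 / 146625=-0.48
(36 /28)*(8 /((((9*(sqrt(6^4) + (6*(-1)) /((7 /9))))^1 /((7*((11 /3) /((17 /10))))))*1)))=0.61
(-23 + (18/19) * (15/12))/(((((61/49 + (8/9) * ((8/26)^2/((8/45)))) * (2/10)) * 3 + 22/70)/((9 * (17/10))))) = -1050337197/4233200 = -248.12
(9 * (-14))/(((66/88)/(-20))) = 3360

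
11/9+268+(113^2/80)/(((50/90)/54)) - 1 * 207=28037803/1800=15576.56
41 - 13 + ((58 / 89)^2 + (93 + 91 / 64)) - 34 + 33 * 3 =95227691 / 506944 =187.85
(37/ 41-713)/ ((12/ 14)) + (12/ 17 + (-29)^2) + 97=75224/ 697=107.93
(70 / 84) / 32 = 5 / 192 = 0.03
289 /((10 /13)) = 3757 /10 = 375.70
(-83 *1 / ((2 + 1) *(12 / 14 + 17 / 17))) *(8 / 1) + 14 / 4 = -9023 / 78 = -115.68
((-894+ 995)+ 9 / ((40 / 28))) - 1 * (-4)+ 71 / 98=27446 / 245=112.02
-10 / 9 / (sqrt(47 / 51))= -10 * sqrt(2397) / 423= -1.16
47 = 47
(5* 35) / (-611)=-0.29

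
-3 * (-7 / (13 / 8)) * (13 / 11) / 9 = 1.70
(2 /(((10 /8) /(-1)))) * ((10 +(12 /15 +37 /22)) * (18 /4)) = -24714 /275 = -89.87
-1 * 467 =-467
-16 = -16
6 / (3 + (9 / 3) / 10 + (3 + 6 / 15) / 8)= 240 / 149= 1.61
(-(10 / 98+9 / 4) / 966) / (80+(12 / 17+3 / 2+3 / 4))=-7837 / 267011094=-0.00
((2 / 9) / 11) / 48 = 1 / 2376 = 0.00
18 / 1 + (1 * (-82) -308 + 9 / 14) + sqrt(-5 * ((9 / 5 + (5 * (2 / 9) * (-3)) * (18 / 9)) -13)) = -5199 / 14 + 2 * sqrt(201) / 3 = -361.91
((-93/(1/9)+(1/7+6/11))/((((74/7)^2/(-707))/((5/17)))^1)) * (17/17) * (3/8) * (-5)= -351502725/120472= -2917.71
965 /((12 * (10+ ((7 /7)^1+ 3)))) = 965 /168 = 5.74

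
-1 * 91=-91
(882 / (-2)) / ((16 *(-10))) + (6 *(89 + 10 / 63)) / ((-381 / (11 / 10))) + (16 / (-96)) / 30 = 102943 / 85344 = 1.21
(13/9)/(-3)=-13/27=-0.48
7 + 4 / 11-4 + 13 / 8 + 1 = 527 / 88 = 5.99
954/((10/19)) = 9063/5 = 1812.60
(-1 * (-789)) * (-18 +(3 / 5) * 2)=-13255.20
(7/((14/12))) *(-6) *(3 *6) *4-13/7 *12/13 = -18156/7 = -2593.71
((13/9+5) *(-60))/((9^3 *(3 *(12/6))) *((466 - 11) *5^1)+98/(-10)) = -5800/149262603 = -0.00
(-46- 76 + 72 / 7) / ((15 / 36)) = -9384 / 35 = -268.11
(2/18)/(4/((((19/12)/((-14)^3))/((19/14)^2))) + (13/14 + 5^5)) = -0.00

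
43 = 43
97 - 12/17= 1637/17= 96.29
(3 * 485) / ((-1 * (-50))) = 291 / 10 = 29.10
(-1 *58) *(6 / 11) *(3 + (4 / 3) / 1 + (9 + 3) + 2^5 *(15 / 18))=-1360.36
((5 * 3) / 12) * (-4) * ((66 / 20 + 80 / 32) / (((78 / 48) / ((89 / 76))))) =-5162 / 247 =-20.90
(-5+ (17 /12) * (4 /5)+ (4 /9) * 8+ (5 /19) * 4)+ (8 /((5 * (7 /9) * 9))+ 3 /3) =11791 /5985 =1.97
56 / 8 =7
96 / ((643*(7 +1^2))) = 12 / 643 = 0.02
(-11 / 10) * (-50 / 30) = 11 / 6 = 1.83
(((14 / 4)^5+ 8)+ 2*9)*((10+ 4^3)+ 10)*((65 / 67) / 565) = 4815447 / 60568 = 79.50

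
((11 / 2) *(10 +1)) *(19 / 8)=2299 / 16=143.69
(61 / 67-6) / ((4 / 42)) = -7161 / 134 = -53.44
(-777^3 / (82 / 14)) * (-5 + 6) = -3283682031 / 41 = -80089805.63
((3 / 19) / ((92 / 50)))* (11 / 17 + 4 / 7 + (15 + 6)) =99150 / 52003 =1.91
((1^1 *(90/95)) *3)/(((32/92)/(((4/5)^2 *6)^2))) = 1430784/11875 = 120.49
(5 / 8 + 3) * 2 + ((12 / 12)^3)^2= 33 / 4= 8.25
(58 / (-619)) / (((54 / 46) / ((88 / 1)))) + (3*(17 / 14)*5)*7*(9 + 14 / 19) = 783974879 / 635094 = 1234.42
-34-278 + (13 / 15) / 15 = -70187 / 225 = -311.94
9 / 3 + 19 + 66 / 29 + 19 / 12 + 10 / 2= 10739 / 348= 30.86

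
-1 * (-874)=874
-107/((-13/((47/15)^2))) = 236363/2925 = 80.81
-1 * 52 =-52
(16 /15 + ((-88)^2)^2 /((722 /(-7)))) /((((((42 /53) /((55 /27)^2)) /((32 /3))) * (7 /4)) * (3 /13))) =-80413309.56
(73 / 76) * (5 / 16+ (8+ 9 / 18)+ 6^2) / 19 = 52341 / 23104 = 2.27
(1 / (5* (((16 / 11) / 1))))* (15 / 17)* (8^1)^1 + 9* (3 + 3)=54.97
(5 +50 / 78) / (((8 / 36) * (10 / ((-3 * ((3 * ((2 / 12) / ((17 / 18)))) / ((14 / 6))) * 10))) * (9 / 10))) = -19.20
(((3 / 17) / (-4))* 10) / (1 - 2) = 15 / 34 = 0.44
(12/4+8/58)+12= 439/29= 15.14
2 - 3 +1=0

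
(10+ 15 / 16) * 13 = 2275 / 16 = 142.19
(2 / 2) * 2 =2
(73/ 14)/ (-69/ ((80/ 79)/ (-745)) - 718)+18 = 100890170/ 5604977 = 18.00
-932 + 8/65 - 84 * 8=-104252/65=-1603.88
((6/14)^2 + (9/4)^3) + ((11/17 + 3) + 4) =1024729/53312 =19.22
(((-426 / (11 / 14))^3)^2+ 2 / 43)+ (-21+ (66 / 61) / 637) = 75190596749129509735093896977 / 2960014468411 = 25402104466568183.27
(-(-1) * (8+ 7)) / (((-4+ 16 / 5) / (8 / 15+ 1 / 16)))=-715 / 64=-11.17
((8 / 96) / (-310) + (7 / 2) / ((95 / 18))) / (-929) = -46853 / 65661720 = -0.00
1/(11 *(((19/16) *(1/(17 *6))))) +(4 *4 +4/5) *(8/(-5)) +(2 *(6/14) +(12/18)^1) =-17.55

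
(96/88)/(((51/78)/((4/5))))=1248/935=1.33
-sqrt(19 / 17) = -sqrt(323) / 17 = -1.06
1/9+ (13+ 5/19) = 2287/171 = 13.37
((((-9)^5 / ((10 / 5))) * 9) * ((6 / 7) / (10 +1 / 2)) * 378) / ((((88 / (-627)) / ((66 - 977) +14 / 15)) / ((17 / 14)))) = -63268248214611 / 980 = -64559436953.68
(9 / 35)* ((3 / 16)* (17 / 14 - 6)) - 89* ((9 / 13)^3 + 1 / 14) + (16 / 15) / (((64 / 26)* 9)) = -16775385287 / 465060960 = -36.07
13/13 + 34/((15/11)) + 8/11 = 4399/165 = 26.66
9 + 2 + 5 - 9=7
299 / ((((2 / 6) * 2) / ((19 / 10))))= 17043 / 20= 852.15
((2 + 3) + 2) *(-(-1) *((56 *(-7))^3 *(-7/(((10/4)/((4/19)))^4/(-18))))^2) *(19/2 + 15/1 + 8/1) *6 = 263839633689773294061241761792/1326840862578125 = 198847986319262.38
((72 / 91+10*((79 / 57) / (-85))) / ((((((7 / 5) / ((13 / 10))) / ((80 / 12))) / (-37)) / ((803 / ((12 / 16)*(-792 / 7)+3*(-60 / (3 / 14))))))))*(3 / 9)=41.64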